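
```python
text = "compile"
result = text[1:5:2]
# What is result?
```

text has length 7. The slice text[1:5:2] selects indices [1, 3] (1->'o', 3->'p'), giving 'op'.

'op'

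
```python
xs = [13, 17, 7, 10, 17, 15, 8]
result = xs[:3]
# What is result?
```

xs has length 7. The slice xs[:3] selects indices [0, 1, 2] (0->13, 1->17, 2->7), giving [13, 17, 7].

[13, 17, 7]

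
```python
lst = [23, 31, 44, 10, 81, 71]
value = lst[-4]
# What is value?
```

lst has length 6. Negative index -4 maps to positive index 6 + (-4) = 2. lst[2] = 44.

44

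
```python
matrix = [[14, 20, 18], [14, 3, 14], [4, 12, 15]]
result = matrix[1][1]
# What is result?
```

matrix[1] = [14, 3, 14]. Taking column 1 of that row yields 3.

3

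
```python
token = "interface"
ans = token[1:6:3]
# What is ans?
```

token has length 9. The slice token[1:6:3] selects indices [1, 4] (1->'n', 4->'r'), giving 'nr'.

'nr'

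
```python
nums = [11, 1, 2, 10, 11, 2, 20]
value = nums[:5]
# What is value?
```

nums has length 7. The slice nums[:5] selects indices [0, 1, 2, 3, 4] (0->11, 1->1, 2->2, 3->10, 4->11), giving [11, 1, 2, 10, 11].

[11, 1, 2, 10, 11]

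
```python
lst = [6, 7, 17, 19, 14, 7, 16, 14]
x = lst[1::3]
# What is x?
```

lst has length 8. The slice lst[1::3] selects indices [1, 4, 7] (1->7, 4->14, 7->14), giving [7, 14, 14].

[7, 14, 14]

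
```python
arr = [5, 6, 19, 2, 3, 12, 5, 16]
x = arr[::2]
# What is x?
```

arr has length 8. The slice arr[::2] selects indices [0, 2, 4, 6] (0->5, 2->19, 4->3, 6->5), giving [5, 19, 3, 5].

[5, 19, 3, 5]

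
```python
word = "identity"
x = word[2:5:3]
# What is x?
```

word has length 8. The slice word[2:5:3] selects indices [2] (2->'e'), giving 'e'.

'e'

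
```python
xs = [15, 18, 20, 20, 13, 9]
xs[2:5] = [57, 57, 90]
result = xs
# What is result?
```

xs starts as [15, 18, 20, 20, 13, 9] (length 6). The slice xs[2:5] covers indices [2, 3, 4] with values [20, 20, 13]. Replacing that slice with [57, 57, 90] (same length) produces [15, 18, 57, 57, 90, 9].

[15, 18, 57, 57, 90, 9]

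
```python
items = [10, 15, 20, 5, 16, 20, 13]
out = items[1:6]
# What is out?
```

items has length 7. The slice items[1:6] selects indices [1, 2, 3, 4, 5] (1->15, 2->20, 3->5, 4->16, 5->20), giving [15, 20, 5, 16, 20].

[15, 20, 5, 16, 20]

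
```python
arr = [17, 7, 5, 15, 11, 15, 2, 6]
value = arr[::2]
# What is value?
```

arr has length 8. The slice arr[::2] selects indices [0, 2, 4, 6] (0->17, 2->5, 4->11, 6->2), giving [17, 5, 11, 2].

[17, 5, 11, 2]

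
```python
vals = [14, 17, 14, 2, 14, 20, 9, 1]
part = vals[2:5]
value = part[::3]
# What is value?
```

vals has length 8. The slice vals[2:5] selects indices [2, 3, 4] (2->14, 3->2, 4->14), giving [14, 2, 14]. So part = [14, 2, 14]. part has length 3. The slice part[::3] selects indices [0] (0->14), giving [14].

[14]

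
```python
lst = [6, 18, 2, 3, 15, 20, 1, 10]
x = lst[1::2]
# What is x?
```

lst has length 8. The slice lst[1::2] selects indices [1, 3, 5, 7] (1->18, 3->3, 5->20, 7->10), giving [18, 3, 20, 10].

[18, 3, 20, 10]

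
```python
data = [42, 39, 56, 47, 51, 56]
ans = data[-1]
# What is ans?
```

data has length 6. Negative index -1 maps to positive index 6 + (-1) = 5. data[5] = 56.

56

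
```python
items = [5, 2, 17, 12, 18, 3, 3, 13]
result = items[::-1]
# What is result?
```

items has length 8. The slice items[::-1] selects indices [7, 6, 5, 4, 3, 2, 1, 0] (7->13, 6->3, 5->3, 4->18, 3->12, 2->17, 1->2, 0->5), giving [13, 3, 3, 18, 12, 17, 2, 5].

[13, 3, 3, 18, 12, 17, 2, 5]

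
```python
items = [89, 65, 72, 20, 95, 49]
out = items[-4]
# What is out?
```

items has length 6. Negative index -4 maps to positive index 6 + (-4) = 2. items[2] = 72.

72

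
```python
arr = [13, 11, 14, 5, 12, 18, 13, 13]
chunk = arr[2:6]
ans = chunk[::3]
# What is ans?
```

arr has length 8. The slice arr[2:6] selects indices [2, 3, 4, 5] (2->14, 3->5, 4->12, 5->18), giving [14, 5, 12, 18]. So chunk = [14, 5, 12, 18]. chunk has length 4. The slice chunk[::3] selects indices [0, 3] (0->14, 3->18), giving [14, 18].

[14, 18]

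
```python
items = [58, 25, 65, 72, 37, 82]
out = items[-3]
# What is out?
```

items has length 6. Negative index -3 maps to positive index 6 + (-3) = 3. items[3] = 72.

72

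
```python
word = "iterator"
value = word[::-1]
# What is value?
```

word has length 8. The slice word[::-1] selects indices [7, 6, 5, 4, 3, 2, 1, 0] (7->'r', 6->'o', 5->'t', 4->'a', 3->'r', 2->'e', 1->'t', 0->'i'), giving 'rotareti'.

'rotareti'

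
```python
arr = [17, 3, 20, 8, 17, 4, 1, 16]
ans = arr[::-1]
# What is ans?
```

arr has length 8. The slice arr[::-1] selects indices [7, 6, 5, 4, 3, 2, 1, 0] (7->16, 6->1, 5->4, 4->17, 3->8, 2->20, 1->3, 0->17), giving [16, 1, 4, 17, 8, 20, 3, 17].

[16, 1, 4, 17, 8, 20, 3, 17]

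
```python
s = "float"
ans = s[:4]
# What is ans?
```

s has length 5. The slice s[:4] selects indices [0, 1, 2, 3] (0->'f', 1->'l', 2->'o', 3->'a'), giving 'floa'.

'floa'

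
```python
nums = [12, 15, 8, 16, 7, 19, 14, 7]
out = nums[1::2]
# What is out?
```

nums has length 8. The slice nums[1::2] selects indices [1, 3, 5, 7] (1->15, 3->16, 5->19, 7->7), giving [15, 16, 19, 7].

[15, 16, 19, 7]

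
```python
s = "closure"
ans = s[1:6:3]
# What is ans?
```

s has length 7. The slice s[1:6:3] selects indices [1, 4] (1->'l', 4->'u'), giving 'lu'.

'lu'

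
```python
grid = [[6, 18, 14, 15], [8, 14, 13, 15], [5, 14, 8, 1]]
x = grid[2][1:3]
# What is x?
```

grid[2] = [5, 14, 8, 1]. grid[2] has length 4. The slice grid[2][1:3] selects indices [1, 2] (1->14, 2->8), giving [14, 8].

[14, 8]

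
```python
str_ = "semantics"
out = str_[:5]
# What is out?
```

str_ has length 9. The slice str_[:5] selects indices [0, 1, 2, 3, 4] (0->'s', 1->'e', 2->'m', 3->'a', 4->'n'), giving 'seman'.

'seman'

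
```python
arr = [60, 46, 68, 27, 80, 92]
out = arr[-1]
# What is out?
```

arr has length 6. Negative index -1 maps to positive index 6 + (-1) = 5. arr[5] = 92.

92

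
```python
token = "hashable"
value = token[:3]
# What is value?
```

token has length 8. The slice token[:3] selects indices [0, 1, 2] (0->'h', 1->'a', 2->'s'), giving 'has'.

'has'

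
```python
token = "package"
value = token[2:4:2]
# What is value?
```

token has length 7. The slice token[2:4:2] selects indices [2] (2->'c'), giving 'c'.

'c'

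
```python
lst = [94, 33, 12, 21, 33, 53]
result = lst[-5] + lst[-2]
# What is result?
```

lst has length 6. Negative index -5 maps to positive index 6 + (-5) = 1. lst[1] = 33.
lst has length 6. Negative index -2 maps to positive index 6 + (-2) = 4. lst[4] = 33.
Sum: 33 + 33 = 66.

66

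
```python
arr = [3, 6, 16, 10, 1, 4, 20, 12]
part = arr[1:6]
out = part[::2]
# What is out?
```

arr has length 8. The slice arr[1:6] selects indices [1, 2, 3, 4, 5] (1->6, 2->16, 3->10, 4->1, 5->4), giving [6, 16, 10, 1, 4]. So part = [6, 16, 10, 1, 4]. part has length 5. The slice part[::2] selects indices [0, 2, 4] (0->6, 2->10, 4->4), giving [6, 10, 4].

[6, 10, 4]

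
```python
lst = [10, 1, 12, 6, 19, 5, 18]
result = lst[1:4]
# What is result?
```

lst has length 7. The slice lst[1:4] selects indices [1, 2, 3] (1->1, 2->12, 3->6), giving [1, 12, 6].

[1, 12, 6]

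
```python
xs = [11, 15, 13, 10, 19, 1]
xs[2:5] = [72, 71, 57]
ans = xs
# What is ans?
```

xs starts as [11, 15, 13, 10, 19, 1] (length 6). The slice xs[2:5] covers indices [2, 3, 4] with values [13, 10, 19]. Replacing that slice with [72, 71, 57] (same length) produces [11, 15, 72, 71, 57, 1].

[11, 15, 72, 71, 57, 1]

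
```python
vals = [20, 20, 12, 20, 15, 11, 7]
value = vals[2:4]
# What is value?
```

vals has length 7. The slice vals[2:4] selects indices [2, 3] (2->12, 3->20), giving [12, 20].

[12, 20]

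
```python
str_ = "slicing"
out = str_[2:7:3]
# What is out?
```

str_ has length 7. The slice str_[2:7:3] selects indices [2, 5] (2->'i', 5->'n'), giving 'in'.

'in'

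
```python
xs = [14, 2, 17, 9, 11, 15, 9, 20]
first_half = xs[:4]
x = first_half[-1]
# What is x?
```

xs has length 8. The slice xs[:4] selects indices [0, 1, 2, 3] (0->14, 1->2, 2->17, 3->9), giving [14, 2, 17, 9]. So first_half = [14, 2, 17, 9]. Then first_half[-1] = 9.

9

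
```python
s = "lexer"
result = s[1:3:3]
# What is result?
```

s has length 5. The slice s[1:3:3] selects indices [1] (1->'e'), giving 'e'.

'e'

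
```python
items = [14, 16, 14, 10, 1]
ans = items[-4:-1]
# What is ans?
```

items has length 5. The slice items[-4:-1] selects indices [1, 2, 3] (1->16, 2->14, 3->10), giving [16, 14, 10].

[16, 14, 10]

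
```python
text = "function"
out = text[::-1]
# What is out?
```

text has length 8. The slice text[::-1] selects indices [7, 6, 5, 4, 3, 2, 1, 0] (7->'n', 6->'o', 5->'i', 4->'t', 3->'c', 2->'n', 1->'u', 0->'f'), giving 'noitcnuf'.

'noitcnuf'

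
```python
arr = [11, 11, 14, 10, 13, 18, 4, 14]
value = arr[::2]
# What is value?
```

arr has length 8. The slice arr[::2] selects indices [0, 2, 4, 6] (0->11, 2->14, 4->13, 6->4), giving [11, 14, 13, 4].

[11, 14, 13, 4]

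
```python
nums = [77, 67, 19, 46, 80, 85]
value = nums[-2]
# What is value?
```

nums has length 6. Negative index -2 maps to positive index 6 + (-2) = 4. nums[4] = 80.

80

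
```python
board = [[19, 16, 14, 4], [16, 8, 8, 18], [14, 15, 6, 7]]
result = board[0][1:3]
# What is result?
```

board[0] = [19, 16, 14, 4]. board[0] has length 4. The slice board[0][1:3] selects indices [1, 2] (1->16, 2->14), giving [16, 14].

[16, 14]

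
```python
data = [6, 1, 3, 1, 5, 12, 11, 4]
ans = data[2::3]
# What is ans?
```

data has length 8. The slice data[2::3] selects indices [2, 5] (2->3, 5->12), giving [3, 12].

[3, 12]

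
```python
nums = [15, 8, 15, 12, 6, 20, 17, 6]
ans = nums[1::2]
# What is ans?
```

nums has length 8. The slice nums[1::2] selects indices [1, 3, 5, 7] (1->8, 3->12, 5->20, 7->6), giving [8, 12, 20, 6].

[8, 12, 20, 6]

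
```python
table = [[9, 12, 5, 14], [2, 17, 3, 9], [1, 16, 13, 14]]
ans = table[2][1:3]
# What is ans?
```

table[2] = [1, 16, 13, 14]. table[2] has length 4. The slice table[2][1:3] selects indices [1, 2] (1->16, 2->13), giving [16, 13].

[16, 13]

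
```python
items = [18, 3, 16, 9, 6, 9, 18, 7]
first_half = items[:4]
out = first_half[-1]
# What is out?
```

items has length 8. The slice items[:4] selects indices [0, 1, 2, 3] (0->18, 1->3, 2->16, 3->9), giving [18, 3, 16, 9]. So first_half = [18, 3, 16, 9]. Then first_half[-1] = 9.

9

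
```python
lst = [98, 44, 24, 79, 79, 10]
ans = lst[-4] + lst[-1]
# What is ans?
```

lst has length 6. Negative index -4 maps to positive index 6 + (-4) = 2. lst[2] = 24.
lst has length 6. Negative index -1 maps to positive index 6 + (-1) = 5. lst[5] = 10.
Sum: 24 + 10 = 34.

34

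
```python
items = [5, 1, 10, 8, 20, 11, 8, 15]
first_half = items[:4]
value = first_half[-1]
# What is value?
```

items has length 8. The slice items[:4] selects indices [0, 1, 2, 3] (0->5, 1->1, 2->10, 3->8), giving [5, 1, 10, 8]. So first_half = [5, 1, 10, 8]. Then first_half[-1] = 8.

8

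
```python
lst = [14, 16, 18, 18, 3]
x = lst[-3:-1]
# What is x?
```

lst has length 5. The slice lst[-3:-1] selects indices [2, 3] (2->18, 3->18), giving [18, 18].

[18, 18]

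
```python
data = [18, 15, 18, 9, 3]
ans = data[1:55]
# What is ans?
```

data has length 5. The slice data[1:55] selects indices [1, 2, 3, 4] (1->15, 2->18, 3->9, 4->3), giving [15, 18, 9, 3].

[15, 18, 9, 3]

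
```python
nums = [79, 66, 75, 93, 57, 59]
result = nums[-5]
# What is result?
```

nums has length 6. Negative index -5 maps to positive index 6 + (-5) = 1. nums[1] = 66.

66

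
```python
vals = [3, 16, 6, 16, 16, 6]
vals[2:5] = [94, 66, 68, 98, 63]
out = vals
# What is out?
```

vals starts as [3, 16, 6, 16, 16, 6] (length 6). The slice vals[2:5] covers indices [2, 3, 4] with values [6, 16, 16]. Replacing that slice with [94, 66, 68, 98, 63] (different length) produces [3, 16, 94, 66, 68, 98, 63, 6].

[3, 16, 94, 66, 68, 98, 63, 6]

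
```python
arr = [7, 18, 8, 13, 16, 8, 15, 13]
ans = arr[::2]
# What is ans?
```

arr has length 8. The slice arr[::2] selects indices [0, 2, 4, 6] (0->7, 2->8, 4->16, 6->15), giving [7, 8, 16, 15].

[7, 8, 16, 15]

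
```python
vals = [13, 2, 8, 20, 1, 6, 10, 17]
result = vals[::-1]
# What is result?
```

vals has length 8. The slice vals[::-1] selects indices [7, 6, 5, 4, 3, 2, 1, 0] (7->17, 6->10, 5->6, 4->1, 3->20, 2->8, 1->2, 0->13), giving [17, 10, 6, 1, 20, 8, 2, 13].

[17, 10, 6, 1, 20, 8, 2, 13]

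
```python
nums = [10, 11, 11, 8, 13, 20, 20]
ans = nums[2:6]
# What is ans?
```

nums has length 7. The slice nums[2:6] selects indices [2, 3, 4, 5] (2->11, 3->8, 4->13, 5->20), giving [11, 8, 13, 20].

[11, 8, 13, 20]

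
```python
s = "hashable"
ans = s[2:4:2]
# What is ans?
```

s has length 8. The slice s[2:4:2] selects indices [2] (2->'s'), giving 's'.

's'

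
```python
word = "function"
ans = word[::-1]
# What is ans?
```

word has length 8. The slice word[::-1] selects indices [7, 6, 5, 4, 3, 2, 1, 0] (7->'n', 6->'o', 5->'i', 4->'t', 3->'c', 2->'n', 1->'u', 0->'f'), giving 'noitcnuf'.

'noitcnuf'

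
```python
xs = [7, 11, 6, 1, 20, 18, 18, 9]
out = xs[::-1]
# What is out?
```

xs has length 8. The slice xs[::-1] selects indices [7, 6, 5, 4, 3, 2, 1, 0] (7->9, 6->18, 5->18, 4->20, 3->1, 2->6, 1->11, 0->7), giving [9, 18, 18, 20, 1, 6, 11, 7].

[9, 18, 18, 20, 1, 6, 11, 7]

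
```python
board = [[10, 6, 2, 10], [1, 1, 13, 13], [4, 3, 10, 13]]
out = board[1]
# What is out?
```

board has 3 rows. Row 1 is [1, 1, 13, 13].

[1, 1, 13, 13]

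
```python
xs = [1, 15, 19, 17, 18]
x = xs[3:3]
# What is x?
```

xs has length 5. The slice xs[3:3] resolves to an empty index range, so the result is [].

[]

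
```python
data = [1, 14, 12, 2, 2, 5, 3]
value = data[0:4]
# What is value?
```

data has length 7. The slice data[0:4] selects indices [0, 1, 2, 3] (0->1, 1->14, 2->12, 3->2), giving [1, 14, 12, 2].

[1, 14, 12, 2]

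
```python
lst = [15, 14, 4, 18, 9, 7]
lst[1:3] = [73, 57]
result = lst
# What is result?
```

lst starts as [15, 14, 4, 18, 9, 7] (length 6). The slice lst[1:3] covers indices [1, 2] with values [14, 4]. Replacing that slice with [73, 57] (same length) produces [15, 73, 57, 18, 9, 7].

[15, 73, 57, 18, 9, 7]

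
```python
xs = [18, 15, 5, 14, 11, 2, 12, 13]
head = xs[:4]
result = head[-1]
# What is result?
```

xs has length 8. The slice xs[:4] selects indices [0, 1, 2, 3] (0->18, 1->15, 2->5, 3->14), giving [18, 15, 5, 14]. So head = [18, 15, 5, 14]. Then head[-1] = 14.

14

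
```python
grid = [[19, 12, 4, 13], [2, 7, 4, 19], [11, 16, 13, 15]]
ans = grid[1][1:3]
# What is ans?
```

grid[1] = [2, 7, 4, 19]. grid[1] has length 4. The slice grid[1][1:3] selects indices [1, 2] (1->7, 2->4), giving [7, 4].

[7, 4]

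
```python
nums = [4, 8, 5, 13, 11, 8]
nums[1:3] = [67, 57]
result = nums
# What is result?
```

nums starts as [4, 8, 5, 13, 11, 8] (length 6). The slice nums[1:3] covers indices [1, 2] with values [8, 5]. Replacing that slice with [67, 57] (same length) produces [4, 67, 57, 13, 11, 8].

[4, 67, 57, 13, 11, 8]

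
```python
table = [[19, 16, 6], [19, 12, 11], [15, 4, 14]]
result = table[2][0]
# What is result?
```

table[2] = [15, 4, 14]. Taking column 0 of that row yields 15.

15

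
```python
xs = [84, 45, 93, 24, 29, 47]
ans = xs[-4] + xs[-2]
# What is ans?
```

xs has length 6. Negative index -4 maps to positive index 6 + (-4) = 2. xs[2] = 93.
xs has length 6. Negative index -2 maps to positive index 6 + (-2) = 4. xs[4] = 29.
Sum: 93 + 29 = 122.

122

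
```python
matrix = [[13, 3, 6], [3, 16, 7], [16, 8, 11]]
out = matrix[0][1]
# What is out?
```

matrix[0] = [13, 3, 6]. Taking column 1 of that row yields 3.

3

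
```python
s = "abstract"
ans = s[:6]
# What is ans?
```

s has length 8. The slice s[:6] selects indices [0, 1, 2, 3, 4, 5] (0->'a', 1->'b', 2->'s', 3->'t', 4->'r', 5->'a'), giving 'abstra'.

'abstra'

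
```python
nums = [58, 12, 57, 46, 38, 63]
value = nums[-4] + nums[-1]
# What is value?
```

nums has length 6. Negative index -4 maps to positive index 6 + (-4) = 2. nums[2] = 57.
nums has length 6. Negative index -1 maps to positive index 6 + (-1) = 5. nums[5] = 63.
Sum: 57 + 63 = 120.

120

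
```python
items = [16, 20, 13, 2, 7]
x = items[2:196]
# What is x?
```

items has length 5. The slice items[2:196] selects indices [2, 3, 4] (2->13, 3->2, 4->7), giving [13, 2, 7].

[13, 2, 7]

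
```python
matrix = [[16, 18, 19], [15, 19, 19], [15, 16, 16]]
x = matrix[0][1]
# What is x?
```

matrix[0] = [16, 18, 19]. Taking column 1 of that row yields 18.

18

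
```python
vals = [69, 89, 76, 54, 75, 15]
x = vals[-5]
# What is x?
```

vals has length 6. Negative index -5 maps to positive index 6 + (-5) = 1. vals[1] = 89.

89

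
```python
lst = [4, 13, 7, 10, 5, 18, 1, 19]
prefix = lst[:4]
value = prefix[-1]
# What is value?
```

lst has length 8. The slice lst[:4] selects indices [0, 1, 2, 3] (0->4, 1->13, 2->7, 3->10), giving [4, 13, 7, 10]. So prefix = [4, 13, 7, 10]. Then prefix[-1] = 10.

10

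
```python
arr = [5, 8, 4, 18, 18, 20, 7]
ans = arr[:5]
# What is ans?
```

arr has length 7. The slice arr[:5] selects indices [0, 1, 2, 3, 4] (0->5, 1->8, 2->4, 3->18, 4->18), giving [5, 8, 4, 18, 18].

[5, 8, 4, 18, 18]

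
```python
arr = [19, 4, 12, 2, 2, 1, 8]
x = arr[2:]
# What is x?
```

arr has length 7. The slice arr[2:] selects indices [2, 3, 4, 5, 6] (2->12, 3->2, 4->2, 5->1, 6->8), giving [12, 2, 2, 1, 8].

[12, 2, 2, 1, 8]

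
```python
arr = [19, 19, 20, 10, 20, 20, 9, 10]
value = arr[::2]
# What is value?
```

arr has length 8. The slice arr[::2] selects indices [0, 2, 4, 6] (0->19, 2->20, 4->20, 6->9), giving [19, 20, 20, 9].

[19, 20, 20, 9]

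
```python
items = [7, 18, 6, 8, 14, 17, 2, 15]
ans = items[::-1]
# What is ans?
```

items has length 8. The slice items[::-1] selects indices [7, 6, 5, 4, 3, 2, 1, 0] (7->15, 6->2, 5->17, 4->14, 3->8, 2->6, 1->18, 0->7), giving [15, 2, 17, 14, 8, 6, 18, 7].

[15, 2, 17, 14, 8, 6, 18, 7]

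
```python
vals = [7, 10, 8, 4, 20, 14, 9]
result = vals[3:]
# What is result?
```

vals has length 7. The slice vals[3:] selects indices [3, 4, 5, 6] (3->4, 4->20, 5->14, 6->9), giving [4, 20, 14, 9].

[4, 20, 14, 9]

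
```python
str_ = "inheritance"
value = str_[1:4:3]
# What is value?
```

str_ has length 11. The slice str_[1:4:3] selects indices [1] (1->'n'), giving 'n'.

'n'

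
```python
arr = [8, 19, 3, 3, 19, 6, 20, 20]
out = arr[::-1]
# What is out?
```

arr has length 8. The slice arr[::-1] selects indices [7, 6, 5, 4, 3, 2, 1, 0] (7->20, 6->20, 5->6, 4->19, 3->3, 2->3, 1->19, 0->8), giving [20, 20, 6, 19, 3, 3, 19, 8].

[20, 20, 6, 19, 3, 3, 19, 8]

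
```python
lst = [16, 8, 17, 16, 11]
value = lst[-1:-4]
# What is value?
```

lst has length 5. The slice lst[-1:-4] resolves to an empty index range, so the result is [].

[]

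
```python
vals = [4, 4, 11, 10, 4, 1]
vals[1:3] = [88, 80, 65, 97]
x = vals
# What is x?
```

vals starts as [4, 4, 11, 10, 4, 1] (length 6). The slice vals[1:3] covers indices [1, 2] with values [4, 11]. Replacing that slice with [88, 80, 65, 97] (different length) produces [4, 88, 80, 65, 97, 10, 4, 1].

[4, 88, 80, 65, 97, 10, 4, 1]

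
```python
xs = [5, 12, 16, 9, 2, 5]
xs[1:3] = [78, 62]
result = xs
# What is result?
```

xs starts as [5, 12, 16, 9, 2, 5] (length 6). The slice xs[1:3] covers indices [1, 2] with values [12, 16]. Replacing that slice with [78, 62] (same length) produces [5, 78, 62, 9, 2, 5].

[5, 78, 62, 9, 2, 5]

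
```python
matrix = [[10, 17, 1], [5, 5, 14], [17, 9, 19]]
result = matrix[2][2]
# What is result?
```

matrix[2] = [17, 9, 19]. Taking column 2 of that row yields 19.

19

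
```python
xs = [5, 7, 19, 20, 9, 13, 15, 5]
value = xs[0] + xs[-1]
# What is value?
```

xs has length 8. xs[0] = 5.
xs has length 8. Negative index -1 maps to positive index 8 + (-1) = 7. xs[7] = 5.
Sum: 5 + 5 = 10.

10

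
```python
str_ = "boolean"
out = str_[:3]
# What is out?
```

str_ has length 7. The slice str_[:3] selects indices [0, 1, 2] (0->'b', 1->'o', 2->'o'), giving 'boo'.

'boo'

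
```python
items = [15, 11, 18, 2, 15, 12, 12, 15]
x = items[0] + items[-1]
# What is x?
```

items has length 8. items[0] = 15.
items has length 8. Negative index -1 maps to positive index 8 + (-1) = 7. items[7] = 15.
Sum: 15 + 15 = 30.

30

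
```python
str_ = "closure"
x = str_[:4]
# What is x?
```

str_ has length 7. The slice str_[:4] selects indices [0, 1, 2, 3] (0->'c', 1->'l', 2->'o', 3->'s'), giving 'clos'.

'clos'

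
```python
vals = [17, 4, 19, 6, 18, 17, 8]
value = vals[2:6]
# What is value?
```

vals has length 7. The slice vals[2:6] selects indices [2, 3, 4, 5] (2->19, 3->6, 4->18, 5->17), giving [19, 6, 18, 17].

[19, 6, 18, 17]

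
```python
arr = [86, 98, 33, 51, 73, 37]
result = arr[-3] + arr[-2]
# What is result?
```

arr has length 6. Negative index -3 maps to positive index 6 + (-3) = 3. arr[3] = 51.
arr has length 6. Negative index -2 maps to positive index 6 + (-2) = 4. arr[4] = 73.
Sum: 51 + 73 = 124.

124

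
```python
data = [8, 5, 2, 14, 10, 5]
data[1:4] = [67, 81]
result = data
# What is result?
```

data starts as [8, 5, 2, 14, 10, 5] (length 6). The slice data[1:4] covers indices [1, 2, 3] with values [5, 2, 14]. Replacing that slice with [67, 81] (different length) produces [8, 67, 81, 10, 5].

[8, 67, 81, 10, 5]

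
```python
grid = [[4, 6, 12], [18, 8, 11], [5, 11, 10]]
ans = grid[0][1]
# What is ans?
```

grid[0] = [4, 6, 12]. Taking column 1 of that row yields 6.

6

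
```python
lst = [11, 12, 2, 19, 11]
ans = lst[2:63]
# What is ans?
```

lst has length 5. The slice lst[2:63] selects indices [2, 3, 4] (2->2, 3->19, 4->11), giving [2, 19, 11].

[2, 19, 11]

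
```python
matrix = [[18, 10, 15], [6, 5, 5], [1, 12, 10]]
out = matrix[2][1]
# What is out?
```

matrix[2] = [1, 12, 10]. Taking column 1 of that row yields 12.

12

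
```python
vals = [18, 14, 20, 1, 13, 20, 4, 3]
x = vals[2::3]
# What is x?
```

vals has length 8. The slice vals[2::3] selects indices [2, 5] (2->20, 5->20), giving [20, 20].

[20, 20]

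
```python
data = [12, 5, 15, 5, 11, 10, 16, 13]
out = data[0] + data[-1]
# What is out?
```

data has length 8. data[0] = 12.
data has length 8. Negative index -1 maps to positive index 8 + (-1) = 7. data[7] = 13.
Sum: 12 + 13 = 25.

25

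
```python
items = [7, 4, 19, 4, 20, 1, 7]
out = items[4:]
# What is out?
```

items has length 7. The slice items[4:] selects indices [4, 5, 6] (4->20, 5->1, 6->7), giving [20, 1, 7].

[20, 1, 7]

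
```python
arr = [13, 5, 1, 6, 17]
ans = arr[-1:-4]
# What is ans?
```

arr has length 5. The slice arr[-1:-4] resolves to an empty index range, so the result is [].

[]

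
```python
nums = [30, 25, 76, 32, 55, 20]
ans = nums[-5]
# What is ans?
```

nums has length 6. Negative index -5 maps to positive index 6 + (-5) = 1. nums[1] = 25.

25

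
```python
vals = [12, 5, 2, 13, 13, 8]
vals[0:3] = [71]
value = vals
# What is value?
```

vals starts as [12, 5, 2, 13, 13, 8] (length 6). The slice vals[0:3] covers indices [0, 1, 2] with values [12, 5, 2]. Replacing that slice with [71] (different length) produces [71, 13, 13, 8].

[71, 13, 13, 8]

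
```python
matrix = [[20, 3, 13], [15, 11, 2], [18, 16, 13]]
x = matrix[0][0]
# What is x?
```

matrix[0] = [20, 3, 13]. Taking column 0 of that row yields 20.

20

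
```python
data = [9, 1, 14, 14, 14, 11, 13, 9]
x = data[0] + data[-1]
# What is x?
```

data has length 8. data[0] = 9.
data has length 8. Negative index -1 maps to positive index 8 + (-1) = 7. data[7] = 9.
Sum: 9 + 9 = 18.

18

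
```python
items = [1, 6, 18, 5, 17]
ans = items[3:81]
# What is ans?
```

items has length 5. The slice items[3:81] selects indices [3, 4] (3->5, 4->17), giving [5, 17].

[5, 17]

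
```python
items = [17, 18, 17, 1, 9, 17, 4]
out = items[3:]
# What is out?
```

items has length 7. The slice items[3:] selects indices [3, 4, 5, 6] (3->1, 4->9, 5->17, 6->4), giving [1, 9, 17, 4].

[1, 9, 17, 4]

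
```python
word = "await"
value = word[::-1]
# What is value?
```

word has length 5. The slice word[::-1] selects indices [4, 3, 2, 1, 0] (4->'t', 3->'i', 2->'a', 1->'w', 0->'a'), giving 'tiawa'.

'tiawa'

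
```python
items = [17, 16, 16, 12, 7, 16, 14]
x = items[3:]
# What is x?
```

items has length 7. The slice items[3:] selects indices [3, 4, 5, 6] (3->12, 4->7, 5->16, 6->14), giving [12, 7, 16, 14].

[12, 7, 16, 14]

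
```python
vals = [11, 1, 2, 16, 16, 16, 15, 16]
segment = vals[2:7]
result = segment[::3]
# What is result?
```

vals has length 8. The slice vals[2:7] selects indices [2, 3, 4, 5, 6] (2->2, 3->16, 4->16, 5->16, 6->15), giving [2, 16, 16, 16, 15]. So segment = [2, 16, 16, 16, 15]. segment has length 5. The slice segment[::3] selects indices [0, 3] (0->2, 3->16), giving [2, 16].

[2, 16]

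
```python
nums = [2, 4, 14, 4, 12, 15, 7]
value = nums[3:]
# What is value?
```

nums has length 7. The slice nums[3:] selects indices [3, 4, 5, 6] (3->4, 4->12, 5->15, 6->7), giving [4, 12, 15, 7].

[4, 12, 15, 7]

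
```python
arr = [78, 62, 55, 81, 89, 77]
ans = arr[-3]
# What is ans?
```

arr has length 6. Negative index -3 maps to positive index 6 + (-3) = 3. arr[3] = 81.

81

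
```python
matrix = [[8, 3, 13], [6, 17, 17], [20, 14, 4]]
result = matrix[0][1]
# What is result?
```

matrix[0] = [8, 3, 13]. Taking column 1 of that row yields 3.

3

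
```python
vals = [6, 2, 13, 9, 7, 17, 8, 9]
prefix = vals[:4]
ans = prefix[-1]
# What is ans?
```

vals has length 8. The slice vals[:4] selects indices [0, 1, 2, 3] (0->6, 1->2, 2->13, 3->9), giving [6, 2, 13, 9]. So prefix = [6, 2, 13, 9]. Then prefix[-1] = 9.

9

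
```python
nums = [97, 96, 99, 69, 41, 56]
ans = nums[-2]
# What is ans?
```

nums has length 6. Negative index -2 maps to positive index 6 + (-2) = 4. nums[4] = 41.

41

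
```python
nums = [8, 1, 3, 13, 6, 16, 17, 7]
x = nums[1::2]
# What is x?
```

nums has length 8. The slice nums[1::2] selects indices [1, 3, 5, 7] (1->1, 3->13, 5->16, 7->7), giving [1, 13, 16, 7].

[1, 13, 16, 7]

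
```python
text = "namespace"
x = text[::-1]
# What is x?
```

text has length 9. The slice text[::-1] selects indices [8, 7, 6, 5, 4, 3, 2, 1, 0] (8->'e', 7->'c', 6->'a', 5->'p', 4->'s', 3->'e', 2->'m', 1->'a', 0->'n'), giving 'ecapseman'.

'ecapseman'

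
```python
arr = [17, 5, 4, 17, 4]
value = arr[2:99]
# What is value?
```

arr has length 5. The slice arr[2:99] selects indices [2, 3, 4] (2->4, 3->17, 4->4), giving [4, 17, 4].

[4, 17, 4]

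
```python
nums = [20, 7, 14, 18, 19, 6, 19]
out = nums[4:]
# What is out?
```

nums has length 7. The slice nums[4:] selects indices [4, 5, 6] (4->19, 5->6, 6->19), giving [19, 6, 19].

[19, 6, 19]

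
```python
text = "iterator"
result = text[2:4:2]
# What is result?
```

text has length 8. The slice text[2:4:2] selects indices [2] (2->'e'), giving 'e'.

'e'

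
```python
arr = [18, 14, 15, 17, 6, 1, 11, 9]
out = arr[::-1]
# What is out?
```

arr has length 8. The slice arr[::-1] selects indices [7, 6, 5, 4, 3, 2, 1, 0] (7->9, 6->11, 5->1, 4->6, 3->17, 2->15, 1->14, 0->18), giving [9, 11, 1, 6, 17, 15, 14, 18].

[9, 11, 1, 6, 17, 15, 14, 18]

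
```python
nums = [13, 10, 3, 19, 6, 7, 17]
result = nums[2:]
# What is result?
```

nums has length 7. The slice nums[2:] selects indices [2, 3, 4, 5, 6] (2->3, 3->19, 4->6, 5->7, 6->17), giving [3, 19, 6, 7, 17].

[3, 19, 6, 7, 17]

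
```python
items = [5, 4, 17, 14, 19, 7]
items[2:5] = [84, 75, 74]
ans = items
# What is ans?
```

items starts as [5, 4, 17, 14, 19, 7] (length 6). The slice items[2:5] covers indices [2, 3, 4] with values [17, 14, 19]. Replacing that slice with [84, 75, 74] (same length) produces [5, 4, 84, 75, 74, 7].

[5, 4, 84, 75, 74, 7]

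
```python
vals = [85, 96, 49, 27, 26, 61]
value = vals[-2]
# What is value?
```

vals has length 6. Negative index -2 maps to positive index 6 + (-2) = 4. vals[4] = 26.

26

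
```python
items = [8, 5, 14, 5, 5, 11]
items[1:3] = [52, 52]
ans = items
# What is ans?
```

items starts as [8, 5, 14, 5, 5, 11] (length 6). The slice items[1:3] covers indices [1, 2] with values [5, 14]. Replacing that slice with [52, 52] (same length) produces [8, 52, 52, 5, 5, 11].

[8, 52, 52, 5, 5, 11]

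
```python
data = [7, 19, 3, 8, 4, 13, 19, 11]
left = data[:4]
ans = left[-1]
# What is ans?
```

data has length 8. The slice data[:4] selects indices [0, 1, 2, 3] (0->7, 1->19, 2->3, 3->8), giving [7, 19, 3, 8]. So left = [7, 19, 3, 8]. Then left[-1] = 8.

8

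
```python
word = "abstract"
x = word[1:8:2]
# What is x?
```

word has length 8. The slice word[1:8:2] selects indices [1, 3, 5, 7] (1->'b', 3->'t', 5->'a', 7->'t'), giving 'btat'.

'btat'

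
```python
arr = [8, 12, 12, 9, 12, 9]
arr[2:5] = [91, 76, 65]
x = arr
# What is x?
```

arr starts as [8, 12, 12, 9, 12, 9] (length 6). The slice arr[2:5] covers indices [2, 3, 4] with values [12, 9, 12]. Replacing that slice with [91, 76, 65] (same length) produces [8, 12, 91, 76, 65, 9].

[8, 12, 91, 76, 65, 9]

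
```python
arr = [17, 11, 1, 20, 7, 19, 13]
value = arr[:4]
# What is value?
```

arr has length 7. The slice arr[:4] selects indices [0, 1, 2, 3] (0->17, 1->11, 2->1, 3->20), giving [17, 11, 1, 20].

[17, 11, 1, 20]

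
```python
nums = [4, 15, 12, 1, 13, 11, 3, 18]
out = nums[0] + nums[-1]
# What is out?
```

nums has length 8. nums[0] = 4.
nums has length 8. Negative index -1 maps to positive index 8 + (-1) = 7. nums[7] = 18.
Sum: 4 + 18 = 22.

22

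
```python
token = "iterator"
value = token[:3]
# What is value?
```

token has length 8. The slice token[:3] selects indices [0, 1, 2] (0->'i', 1->'t', 2->'e'), giving 'ite'.

'ite'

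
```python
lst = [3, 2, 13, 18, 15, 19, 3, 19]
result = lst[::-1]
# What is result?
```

lst has length 8. The slice lst[::-1] selects indices [7, 6, 5, 4, 3, 2, 1, 0] (7->19, 6->3, 5->19, 4->15, 3->18, 2->13, 1->2, 0->3), giving [19, 3, 19, 15, 18, 13, 2, 3].

[19, 3, 19, 15, 18, 13, 2, 3]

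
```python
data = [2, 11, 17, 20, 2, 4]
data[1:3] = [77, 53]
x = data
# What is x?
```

data starts as [2, 11, 17, 20, 2, 4] (length 6). The slice data[1:3] covers indices [1, 2] with values [11, 17]. Replacing that slice with [77, 53] (same length) produces [2, 77, 53, 20, 2, 4].

[2, 77, 53, 20, 2, 4]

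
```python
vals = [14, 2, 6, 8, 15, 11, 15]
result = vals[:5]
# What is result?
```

vals has length 7. The slice vals[:5] selects indices [0, 1, 2, 3, 4] (0->14, 1->2, 2->6, 3->8, 4->15), giving [14, 2, 6, 8, 15].

[14, 2, 6, 8, 15]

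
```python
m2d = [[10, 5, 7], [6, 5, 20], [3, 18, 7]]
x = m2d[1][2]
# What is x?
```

m2d[1] = [6, 5, 20]. Taking column 2 of that row yields 20.

20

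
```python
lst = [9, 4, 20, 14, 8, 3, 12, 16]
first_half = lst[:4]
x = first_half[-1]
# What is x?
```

lst has length 8. The slice lst[:4] selects indices [0, 1, 2, 3] (0->9, 1->4, 2->20, 3->14), giving [9, 4, 20, 14]. So first_half = [9, 4, 20, 14]. Then first_half[-1] = 14.

14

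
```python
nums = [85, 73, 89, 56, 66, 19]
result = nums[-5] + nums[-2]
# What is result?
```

nums has length 6. Negative index -5 maps to positive index 6 + (-5) = 1. nums[1] = 73.
nums has length 6. Negative index -2 maps to positive index 6 + (-2) = 4. nums[4] = 66.
Sum: 73 + 66 = 139.

139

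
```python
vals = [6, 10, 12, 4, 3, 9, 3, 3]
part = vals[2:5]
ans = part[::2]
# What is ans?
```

vals has length 8. The slice vals[2:5] selects indices [2, 3, 4] (2->12, 3->4, 4->3), giving [12, 4, 3]. So part = [12, 4, 3]. part has length 3. The slice part[::2] selects indices [0, 2] (0->12, 2->3), giving [12, 3].

[12, 3]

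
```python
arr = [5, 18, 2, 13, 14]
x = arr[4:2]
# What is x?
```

arr has length 5. The slice arr[4:2] resolves to an empty index range, so the result is [].

[]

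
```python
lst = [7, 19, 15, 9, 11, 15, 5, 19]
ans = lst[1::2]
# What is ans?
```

lst has length 8. The slice lst[1::2] selects indices [1, 3, 5, 7] (1->19, 3->9, 5->15, 7->19), giving [19, 9, 15, 19].

[19, 9, 15, 19]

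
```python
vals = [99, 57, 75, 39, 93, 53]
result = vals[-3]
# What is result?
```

vals has length 6. Negative index -3 maps to positive index 6 + (-3) = 3. vals[3] = 39.

39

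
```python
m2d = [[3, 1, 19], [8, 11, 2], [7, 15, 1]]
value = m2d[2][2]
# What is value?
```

m2d[2] = [7, 15, 1]. Taking column 2 of that row yields 1.

1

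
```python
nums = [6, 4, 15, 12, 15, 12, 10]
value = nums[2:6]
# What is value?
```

nums has length 7. The slice nums[2:6] selects indices [2, 3, 4, 5] (2->15, 3->12, 4->15, 5->12), giving [15, 12, 15, 12].

[15, 12, 15, 12]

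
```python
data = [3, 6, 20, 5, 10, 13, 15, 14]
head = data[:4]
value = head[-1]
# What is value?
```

data has length 8. The slice data[:4] selects indices [0, 1, 2, 3] (0->3, 1->6, 2->20, 3->5), giving [3, 6, 20, 5]. So head = [3, 6, 20, 5]. Then head[-1] = 5.

5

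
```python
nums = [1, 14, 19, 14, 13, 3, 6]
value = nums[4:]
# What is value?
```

nums has length 7. The slice nums[4:] selects indices [4, 5, 6] (4->13, 5->3, 6->6), giving [13, 3, 6].

[13, 3, 6]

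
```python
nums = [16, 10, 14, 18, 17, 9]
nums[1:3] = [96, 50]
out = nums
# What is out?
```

nums starts as [16, 10, 14, 18, 17, 9] (length 6). The slice nums[1:3] covers indices [1, 2] with values [10, 14]. Replacing that slice with [96, 50] (same length) produces [16, 96, 50, 18, 17, 9].

[16, 96, 50, 18, 17, 9]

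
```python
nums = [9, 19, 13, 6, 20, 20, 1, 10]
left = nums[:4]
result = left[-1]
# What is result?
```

nums has length 8. The slice nums[:4] selects indices [0, 1, 2, 3] (0->9, 1->19, 2->13, 3->6), giving [9, 19, 13, 6]. So left = [9, 19, 13, 6]. Then left[-1] = 6.

6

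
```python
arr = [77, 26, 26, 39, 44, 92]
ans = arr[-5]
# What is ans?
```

arr has length 6. Negative index -5 maps to positive index 6 + (-5) = 1. arr[1] = 26.

26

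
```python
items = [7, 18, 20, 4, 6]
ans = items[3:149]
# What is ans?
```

items has length 5. The slice items[3:149] selects indices [3, 4] (3->4, 4->6), giving [4, 6].

[4, 6]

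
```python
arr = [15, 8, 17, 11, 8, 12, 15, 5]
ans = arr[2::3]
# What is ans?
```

arr has length 8. The slice arr[2::3] selects indices [2, 5] (2->17, 5->12), giving [17, 12].

[17, 12]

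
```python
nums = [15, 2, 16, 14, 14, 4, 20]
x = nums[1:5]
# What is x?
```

nums has length 7. The slice nums[1:5] selects indices [1, 2, 3, 4] (1->2, 2->16, 3->14, 4->14), giving [2, 16, 14, 14].

[2, 16, 14, 14]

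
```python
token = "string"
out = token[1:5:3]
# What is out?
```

token has length 6. The slice token[1:5:3] selects indices [1, 4] (1->'t', 4->'n'), giving 'tn'.

'tn'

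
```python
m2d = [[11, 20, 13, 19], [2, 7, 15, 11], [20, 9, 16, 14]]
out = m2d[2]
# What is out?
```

m2d has 3 rows. Row 2 is [20, 9, 16, 14].

[20, 9, 16, 14]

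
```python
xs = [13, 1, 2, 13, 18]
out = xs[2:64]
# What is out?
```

xs has length 5. The slice xs[2:64] selects indices [2, 3, 4] (2->2, 3->13, 4->18), giving [2, 13, 18].

[2, 13, 18]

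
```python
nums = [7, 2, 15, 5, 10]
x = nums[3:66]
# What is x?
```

nums has length 5. The slice nums[3:66] selects indices [3, 4] (3->5, 4->10), giving [5, 10].

[5, 10]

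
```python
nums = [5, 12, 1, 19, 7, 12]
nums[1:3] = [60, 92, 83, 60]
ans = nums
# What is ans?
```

nums starts as [5, 12, 1, 19, 7, 12] (length 6). The slice nums[1:3] covers indices [1, 2] with values [12, 1]. Replacing that slice with [60, 92, 83, 60] (different length) produces [5, 60, 92, 83, 60, 19, 7, 12].

[5, 60, 92, 83, 60, 19, 7, 12]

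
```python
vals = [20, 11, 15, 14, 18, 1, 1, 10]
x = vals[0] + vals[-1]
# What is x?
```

vals has length 8. vals[0] = 20.
vals has length 8. Negative index -1 maps to positive index 8 + (-1) = 7. vals[7] = 10.
Sum: 20 + 10 = 30.

30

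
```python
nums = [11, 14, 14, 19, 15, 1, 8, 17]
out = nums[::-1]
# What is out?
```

nums has length 8. The slice nums[::-1] selects indices [7, 6, 5, 4, 3, 2, 1, 0] (7->17, 6->8, 5->1, 4->15, 3->19, 2->14, 1->14, 0->11), giving [17, 8, 1, 15, 19, 14, 14, 11].

[17, 8, 1, 15, 19, 14, 14, 11]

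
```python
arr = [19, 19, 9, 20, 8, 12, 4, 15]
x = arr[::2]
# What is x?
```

arr has length 8. The slice arr[::2] selects indices [0, 2, 4, 6] (0->19, 2->9, 4->8, 6->4), giving [19, 9, 8, 4].

[19, 9, 8, 4]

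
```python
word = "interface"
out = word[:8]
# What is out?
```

word has length 9. The slice word[:8] selects indices [0, 1, 2, 3, 4, 5, 6, 7] (0->'i', 1->'n', 2->'t', 3->'e', 4->'r', 5->'f', 6->'a', 7->'c'), giving 'interfac'.

'interfac'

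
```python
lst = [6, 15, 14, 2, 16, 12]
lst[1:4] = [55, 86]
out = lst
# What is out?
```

lst starts as [6, 15, 14, 2, 16, 12] (length 6). The slice lst[1:4] covers indices [1, 2, 3] with values [15, 14, 2]. Replacing that slice with [55, 86] (different length) produces [6, 55, 86, 16, 12].

[6, 55, 86, 16, 12]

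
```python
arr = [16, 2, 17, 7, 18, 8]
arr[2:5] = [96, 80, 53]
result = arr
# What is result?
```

arr starts as [16, 2, 17, 7, 18, 8] (length 6). The slice arr[2:5] covers indices [2, 3, 4] with values [17, 7, 18]. Replacing that slice with [96, 80, 53] (same length) produces [16, 2, 96, 80, 53, 8].

[16, 2, 96, 80, 53, 8]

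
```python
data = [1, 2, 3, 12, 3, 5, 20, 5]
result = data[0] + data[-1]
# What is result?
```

data has length 8. data[0] = 1.
data has length 8. Negative index -1 maps to positive index 8 + (-1) = 7. data[7] = 5.
Sum: 1 + 5 = 6.

6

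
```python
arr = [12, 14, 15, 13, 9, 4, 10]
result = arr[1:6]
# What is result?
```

arr has length 7. The slice arr[1:6] selects indices [1, 2, 3, 4, 5] (1->14, 2->15, 3->13, 4->9, 5->4), giving [14, 15, 13, 9, 4].

[14, 15, 13, 9, 4]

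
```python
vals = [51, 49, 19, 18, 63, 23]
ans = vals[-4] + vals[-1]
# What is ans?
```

vals has length 6. Negative index -4 maps to positive index 6 + (-4) = 2. vals[2] = 19.
vals has length 6. Negative index -1 maps to positive index 6 + (-1) = 5. vals[5] = 23.
Sum: 19 + 23 = 42.

42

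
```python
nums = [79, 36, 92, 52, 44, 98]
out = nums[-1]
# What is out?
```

nums has length 6. Negative index -1 maps to positive index 6 + (-1) = 5. nums[5] = 98.

98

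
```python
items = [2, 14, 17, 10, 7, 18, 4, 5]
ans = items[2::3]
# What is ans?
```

items has length 8. The slice items[2::3] selects indices [2, 5] (2->17, 5->18), giving [17, 18].

[17, 18]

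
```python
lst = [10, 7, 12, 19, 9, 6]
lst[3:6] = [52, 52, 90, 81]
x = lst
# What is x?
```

lst starts as [10, 7, 12, 19, 9, 6] (length 6). The slice lst[3:6] covers indices [3, 4, 5] with values [19, 9, 6]. Replacing that slice with [52, 52, 90, 81] (different length) produces [10, 7, 12, 52, 52, 90, 81].

[10, 7, 12, 52, 52, 90, 81]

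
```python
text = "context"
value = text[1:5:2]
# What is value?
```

text has length 7. The slice text[1:5:2] selects indices [1, 3] (1->'o', 3->'t'), giving 'ot'.

'ot'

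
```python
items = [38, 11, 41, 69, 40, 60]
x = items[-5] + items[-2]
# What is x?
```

items has length 6. Negative index -5 maps to positive index 6 + (-5) = 1. items[1] = 11.
items has length 6. Negative index -2 maps to positive index 6 + (-2) = 4. items[4] = 40.
Sum: 11 + 40 = 51.

51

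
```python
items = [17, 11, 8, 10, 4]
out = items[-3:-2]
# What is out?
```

items has length 5. The slice items[-3:-2] selects indices [2] (2->8), giving [8].

[8]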